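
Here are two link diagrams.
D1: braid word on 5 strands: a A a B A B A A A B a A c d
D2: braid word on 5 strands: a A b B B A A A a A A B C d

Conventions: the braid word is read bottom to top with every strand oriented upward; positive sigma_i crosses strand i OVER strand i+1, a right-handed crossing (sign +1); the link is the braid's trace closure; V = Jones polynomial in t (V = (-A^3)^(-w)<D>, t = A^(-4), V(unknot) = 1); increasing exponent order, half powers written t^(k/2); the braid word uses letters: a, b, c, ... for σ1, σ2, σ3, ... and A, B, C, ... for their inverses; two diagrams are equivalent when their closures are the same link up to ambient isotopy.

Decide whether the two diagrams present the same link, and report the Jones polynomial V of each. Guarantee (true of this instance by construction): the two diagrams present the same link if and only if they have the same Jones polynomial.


equivalent: yes
V(D1) = t^-8 - t^-7 + 2t^-6 - t^-5 + 2t^-4 + t^-2  (w -4, c 14, <D> = A^-4 + 2A^4 - A^8 + 2A^12 - A^16 + A^20)
V(D2) = t^-8 - t^-7 + 2t^-6 - t^-5 + 2t^-4 + t^-2  [14 crossings, <D> = A^-10 + 2A^-2 - A^2 + 2A^6 - A^10 + A^14, w = -6]
key observation: from 14 to 14 crossings by R-moves: one link, two diagrams


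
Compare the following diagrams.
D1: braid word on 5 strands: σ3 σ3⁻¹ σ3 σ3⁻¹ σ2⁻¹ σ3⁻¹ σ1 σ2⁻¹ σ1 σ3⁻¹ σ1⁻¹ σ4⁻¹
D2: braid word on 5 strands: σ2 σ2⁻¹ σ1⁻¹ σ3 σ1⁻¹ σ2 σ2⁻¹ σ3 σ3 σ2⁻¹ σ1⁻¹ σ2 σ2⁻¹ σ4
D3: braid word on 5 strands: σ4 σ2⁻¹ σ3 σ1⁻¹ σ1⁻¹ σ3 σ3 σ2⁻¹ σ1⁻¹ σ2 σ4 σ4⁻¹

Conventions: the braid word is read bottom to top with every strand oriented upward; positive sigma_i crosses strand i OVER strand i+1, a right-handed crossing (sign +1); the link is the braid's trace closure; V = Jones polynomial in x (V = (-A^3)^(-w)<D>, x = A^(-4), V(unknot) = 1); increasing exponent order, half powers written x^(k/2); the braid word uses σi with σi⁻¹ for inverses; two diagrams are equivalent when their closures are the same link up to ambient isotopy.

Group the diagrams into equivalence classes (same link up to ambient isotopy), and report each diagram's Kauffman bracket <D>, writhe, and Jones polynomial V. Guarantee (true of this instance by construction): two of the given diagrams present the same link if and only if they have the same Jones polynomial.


classes: {D1} | {D2, D3}
V(D1) = -x^-4 + x^-3 + x^-1  [12 crossings, <D> = A^-8 + 1 - A^4, w = -4]
D2 (bracket -A^-12 + A^-8 - A^-4 + 3 - A^4 + A^8 - A^12; 14 crossings at w = 0): V = -x^-3 + x^-2 - x^-1 + 3 - x + x^2 - x^3
D3 (bracket -A^-12 + A^-8 - A^-4 + 3 - A^4 + A^8 - A^12; 12 crossings at w = 0): V = -x^-3 + x^-2 - x^-1 + 3 - x + x^2 - x^3
note: comparing 3 Jones polynomials yields 2 groups


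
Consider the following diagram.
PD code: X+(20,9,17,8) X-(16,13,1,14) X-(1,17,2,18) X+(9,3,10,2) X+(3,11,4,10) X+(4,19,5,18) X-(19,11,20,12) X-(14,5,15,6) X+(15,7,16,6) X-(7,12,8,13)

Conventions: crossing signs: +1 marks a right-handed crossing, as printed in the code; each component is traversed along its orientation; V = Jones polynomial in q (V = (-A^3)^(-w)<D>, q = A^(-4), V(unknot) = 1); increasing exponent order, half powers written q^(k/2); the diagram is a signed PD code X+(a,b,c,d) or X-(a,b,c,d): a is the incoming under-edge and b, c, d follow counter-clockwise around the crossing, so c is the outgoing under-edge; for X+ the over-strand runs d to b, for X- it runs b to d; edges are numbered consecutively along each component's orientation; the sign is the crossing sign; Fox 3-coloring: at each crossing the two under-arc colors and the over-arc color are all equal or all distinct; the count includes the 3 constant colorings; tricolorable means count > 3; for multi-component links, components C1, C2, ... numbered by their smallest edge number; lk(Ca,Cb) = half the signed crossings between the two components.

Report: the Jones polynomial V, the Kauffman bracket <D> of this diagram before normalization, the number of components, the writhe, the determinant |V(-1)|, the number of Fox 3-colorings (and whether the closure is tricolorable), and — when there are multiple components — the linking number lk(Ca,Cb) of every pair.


Jones polynomial: V(q) = -q^(-3/2) + q^(-1/2) - 2q^(1/2) + q^(3/2) - 2q^(5/2) + q^(7/2)
<D> = A^-14 - 2A^-10 + A^-6 - 2A^-2 + A^2 - A^6; writhe 0
components 2, writhe 0 (10 crossings)
linking number lk(C1,C2) = 0
3-colorings: 3 of 3^10, det 8 — not tricolorable
note: |V(-1)| = 8: so not tricolorable, since 3 does not divide 8


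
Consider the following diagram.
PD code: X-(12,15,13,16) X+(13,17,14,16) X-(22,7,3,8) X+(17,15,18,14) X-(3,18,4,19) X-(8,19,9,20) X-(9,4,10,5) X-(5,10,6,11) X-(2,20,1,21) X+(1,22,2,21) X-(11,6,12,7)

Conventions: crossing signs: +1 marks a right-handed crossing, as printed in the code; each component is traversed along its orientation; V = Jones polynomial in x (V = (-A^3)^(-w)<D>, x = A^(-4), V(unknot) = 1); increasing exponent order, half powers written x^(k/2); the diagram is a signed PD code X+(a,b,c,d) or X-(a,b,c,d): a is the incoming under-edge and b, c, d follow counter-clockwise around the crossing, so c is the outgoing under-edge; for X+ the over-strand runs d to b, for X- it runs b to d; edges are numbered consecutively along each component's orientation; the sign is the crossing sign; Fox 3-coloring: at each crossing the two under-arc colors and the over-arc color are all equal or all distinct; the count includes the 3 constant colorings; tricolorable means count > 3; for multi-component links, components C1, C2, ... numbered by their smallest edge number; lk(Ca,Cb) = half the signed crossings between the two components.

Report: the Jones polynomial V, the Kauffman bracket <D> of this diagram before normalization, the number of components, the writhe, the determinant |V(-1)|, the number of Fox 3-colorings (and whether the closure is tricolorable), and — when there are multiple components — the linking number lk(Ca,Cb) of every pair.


V(x) = x^(-15/2) - x^(-7/2) - x^(-5/2) - x^(-3/2)
bracket: A^-9 + A^-5 + A^-1 - A^15, w = -5
2 components, writhe -5, over 11 crossings
lk(C1,C2) = 0
det 0, colorings 9 of 3^11 — tricolorable
observation: all 2 components of this link are unlinked algebraically


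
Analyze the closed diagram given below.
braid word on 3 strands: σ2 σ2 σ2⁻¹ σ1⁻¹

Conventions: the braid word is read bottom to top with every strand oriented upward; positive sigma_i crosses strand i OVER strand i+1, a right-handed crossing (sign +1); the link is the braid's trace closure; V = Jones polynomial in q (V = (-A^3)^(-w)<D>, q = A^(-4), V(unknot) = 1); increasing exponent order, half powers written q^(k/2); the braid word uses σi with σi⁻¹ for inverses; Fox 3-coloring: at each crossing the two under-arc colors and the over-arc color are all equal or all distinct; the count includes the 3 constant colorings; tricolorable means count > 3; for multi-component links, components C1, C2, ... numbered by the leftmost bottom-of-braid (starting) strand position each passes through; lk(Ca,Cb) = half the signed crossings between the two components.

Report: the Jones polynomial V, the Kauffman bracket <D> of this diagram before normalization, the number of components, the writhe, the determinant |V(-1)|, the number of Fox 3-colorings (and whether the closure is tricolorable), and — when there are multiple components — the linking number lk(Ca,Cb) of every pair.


Jones polynomial: V(q) = 1
<D> = 1; writhe 0
components 1, writhe 0 (4 crossings)
3-colorings: 3 of 3^4, det 1 — not tricolorable
note: the word shrinks to σ2 σ1⁻¹ after cancelling


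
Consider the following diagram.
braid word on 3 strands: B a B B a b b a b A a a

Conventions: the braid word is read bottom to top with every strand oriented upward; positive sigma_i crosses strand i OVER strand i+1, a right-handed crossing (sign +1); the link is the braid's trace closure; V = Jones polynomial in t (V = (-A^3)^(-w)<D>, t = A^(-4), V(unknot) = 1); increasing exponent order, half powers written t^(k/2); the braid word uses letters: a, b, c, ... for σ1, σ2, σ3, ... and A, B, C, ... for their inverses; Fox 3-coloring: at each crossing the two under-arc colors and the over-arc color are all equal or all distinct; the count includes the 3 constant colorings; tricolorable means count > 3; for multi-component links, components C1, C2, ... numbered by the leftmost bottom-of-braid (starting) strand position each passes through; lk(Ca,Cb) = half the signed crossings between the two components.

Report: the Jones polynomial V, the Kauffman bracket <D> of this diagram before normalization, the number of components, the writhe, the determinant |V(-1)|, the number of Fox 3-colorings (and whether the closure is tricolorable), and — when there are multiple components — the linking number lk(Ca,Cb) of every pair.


V = 2t - 2t^2 + 3t^3 - 3t^4 + 2t^5 - 2t^6 + t^7
<D> = A^-16 - 2A^-12 + 2A^-8 - 3A^-4 + 3 - 2A^4 + 2A^8 (w = +4)
1 component over 12 crossings, w = +4
9 Fox colorings among 3^12, |V(-1)| = 15: tricolorable
why: V spans 6 powers of t: at least 6 crossings in any diagram


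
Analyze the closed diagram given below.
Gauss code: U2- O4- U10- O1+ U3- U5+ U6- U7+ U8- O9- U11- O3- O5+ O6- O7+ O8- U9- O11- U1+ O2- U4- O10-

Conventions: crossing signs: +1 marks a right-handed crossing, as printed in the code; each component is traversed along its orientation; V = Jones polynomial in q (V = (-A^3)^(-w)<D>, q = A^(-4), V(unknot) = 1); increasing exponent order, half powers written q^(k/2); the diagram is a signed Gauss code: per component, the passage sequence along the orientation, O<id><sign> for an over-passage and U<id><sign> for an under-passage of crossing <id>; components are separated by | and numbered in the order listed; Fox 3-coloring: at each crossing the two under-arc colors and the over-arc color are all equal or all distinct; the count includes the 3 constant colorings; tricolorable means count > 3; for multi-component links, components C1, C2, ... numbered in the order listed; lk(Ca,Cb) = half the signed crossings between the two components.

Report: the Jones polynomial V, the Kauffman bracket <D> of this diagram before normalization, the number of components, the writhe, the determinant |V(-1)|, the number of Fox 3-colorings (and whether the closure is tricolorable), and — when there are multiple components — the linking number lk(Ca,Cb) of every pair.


Jones polynomial: V(q) = q^-8 - 2q^-7 + q^-6 - 2q^-5 + 2q^-4 + q^-2
<D> = -A^-7 - 2A + 2A^5 - A^9 + 2A^13 - A^17; writhe -5
components 1, writhe -5 (11 crossings)
3-colorings: 27 of 3^11, det 9 — tricolorable
note: the span of V is 6, forcing >= 6 crossings in any diagram


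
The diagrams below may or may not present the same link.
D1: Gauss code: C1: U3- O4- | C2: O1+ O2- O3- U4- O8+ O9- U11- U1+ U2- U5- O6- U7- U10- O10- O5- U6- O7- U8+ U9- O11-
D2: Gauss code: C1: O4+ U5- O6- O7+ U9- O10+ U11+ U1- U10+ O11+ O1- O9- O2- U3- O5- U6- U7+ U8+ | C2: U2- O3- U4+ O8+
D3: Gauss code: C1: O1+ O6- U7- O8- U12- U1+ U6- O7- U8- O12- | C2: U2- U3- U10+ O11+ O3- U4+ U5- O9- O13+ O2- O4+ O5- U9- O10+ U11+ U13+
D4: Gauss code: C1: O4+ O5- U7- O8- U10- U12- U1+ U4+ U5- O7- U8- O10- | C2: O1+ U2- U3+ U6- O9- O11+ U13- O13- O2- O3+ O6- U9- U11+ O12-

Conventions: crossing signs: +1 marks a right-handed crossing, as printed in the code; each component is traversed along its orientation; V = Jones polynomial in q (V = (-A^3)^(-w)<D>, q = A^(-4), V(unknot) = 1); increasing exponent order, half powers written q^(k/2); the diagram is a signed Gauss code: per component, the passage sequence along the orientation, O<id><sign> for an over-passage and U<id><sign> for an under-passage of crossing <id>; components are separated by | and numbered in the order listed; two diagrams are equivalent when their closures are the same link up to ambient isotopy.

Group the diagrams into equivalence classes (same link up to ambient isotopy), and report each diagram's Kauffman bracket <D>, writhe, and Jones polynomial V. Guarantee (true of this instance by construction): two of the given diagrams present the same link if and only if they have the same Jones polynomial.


classes: {D1} | {D2} | {D3, D4}
V(D1) = q^(-13/2) - q^(-11/2) + q^(-9/2) - 2q^(-7/2) - q^(-3/2)  [11 crossings, <D> = A^-15 + 2A^-7 - A^-3 + A - A^5, w = -7]
D2 (bracket A^-9 - A^-5 + 2A^-1 - A^3 + 2A^7 - A^11; 11 crossings at w = -1): V = q^(-7/2) - 2q^(-5/2) + q^(-3/2) - 2q^(-1/2) + q^(1/2) - q^(3/2)
D3 (bracket A^-7 + A^-3 + A - A^9; 13 crossings at w = -3): V = q^(-9/2) - q^(-5/2) - q^(-3/2) - q^(-1/2)
D4 (bracket A^-13 + A^-9 + A^-5 - A^3; 13 crossings at w = -5): V = q^(-9/2) - q^(-5/2) - q^(-3/2) - q^(-1/2)
insight: V(q) takes 3 values over 4 diagrams, fixing the grouping


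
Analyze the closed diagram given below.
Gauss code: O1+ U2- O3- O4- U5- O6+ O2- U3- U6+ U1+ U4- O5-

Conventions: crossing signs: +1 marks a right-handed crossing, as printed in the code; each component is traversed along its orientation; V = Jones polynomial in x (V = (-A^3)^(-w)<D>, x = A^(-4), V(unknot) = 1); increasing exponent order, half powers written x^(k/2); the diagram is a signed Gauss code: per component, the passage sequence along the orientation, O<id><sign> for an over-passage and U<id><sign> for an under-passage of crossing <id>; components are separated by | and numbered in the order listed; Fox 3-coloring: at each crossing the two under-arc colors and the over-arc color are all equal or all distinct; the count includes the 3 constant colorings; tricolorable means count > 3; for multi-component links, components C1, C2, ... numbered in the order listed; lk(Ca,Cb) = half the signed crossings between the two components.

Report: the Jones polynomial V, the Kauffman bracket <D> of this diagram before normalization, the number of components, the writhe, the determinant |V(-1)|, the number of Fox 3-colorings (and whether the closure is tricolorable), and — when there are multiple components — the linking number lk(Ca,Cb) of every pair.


Jones polynomial: V(x) = -x^-4 + x^-3 + x^-1
<D> = A^-2 + A^6 - A^10; writhe -2
components 1, writhe -2 (6 crossings)
3-colorings: 9 of 3^6, det 3 — tricolorable
note: w = -2 (over 6 crossings) is diagram-only; (-A^3)^(2) removes it from V


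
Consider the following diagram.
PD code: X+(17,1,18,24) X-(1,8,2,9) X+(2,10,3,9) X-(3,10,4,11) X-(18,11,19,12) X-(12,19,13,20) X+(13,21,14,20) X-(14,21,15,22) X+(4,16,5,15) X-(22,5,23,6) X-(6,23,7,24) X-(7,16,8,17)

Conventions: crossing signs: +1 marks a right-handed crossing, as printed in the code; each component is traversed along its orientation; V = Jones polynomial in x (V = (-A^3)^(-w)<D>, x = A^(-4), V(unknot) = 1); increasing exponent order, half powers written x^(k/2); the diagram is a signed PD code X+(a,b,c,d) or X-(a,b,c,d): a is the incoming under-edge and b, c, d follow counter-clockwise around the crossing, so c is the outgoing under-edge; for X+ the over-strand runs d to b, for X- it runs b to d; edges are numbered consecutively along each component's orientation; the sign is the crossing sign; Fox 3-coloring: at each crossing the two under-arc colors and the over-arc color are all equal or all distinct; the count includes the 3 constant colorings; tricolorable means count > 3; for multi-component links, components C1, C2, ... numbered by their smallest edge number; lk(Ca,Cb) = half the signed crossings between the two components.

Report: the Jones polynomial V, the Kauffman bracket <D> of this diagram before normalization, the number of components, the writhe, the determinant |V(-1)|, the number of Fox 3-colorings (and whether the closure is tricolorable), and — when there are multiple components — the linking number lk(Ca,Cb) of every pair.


V = x^-7 - 2x^-6 + 2x^-5 - 3x^-4 + 3x^-3 - 2x^-2 + 2x^-1
<D> = 2A^-8 - 2A^-4 + 3 - 3A^4 + 2A^8 - 2A^12 + A^16 (w = -4)
1 component over 12 crossings, w = -4
9 Fox colorings among 3^12, |V(-1)| = 15: tricolorable
why: w = -4 shifts under R1 moves; the (-A^3)^(4) factor cancels that in V


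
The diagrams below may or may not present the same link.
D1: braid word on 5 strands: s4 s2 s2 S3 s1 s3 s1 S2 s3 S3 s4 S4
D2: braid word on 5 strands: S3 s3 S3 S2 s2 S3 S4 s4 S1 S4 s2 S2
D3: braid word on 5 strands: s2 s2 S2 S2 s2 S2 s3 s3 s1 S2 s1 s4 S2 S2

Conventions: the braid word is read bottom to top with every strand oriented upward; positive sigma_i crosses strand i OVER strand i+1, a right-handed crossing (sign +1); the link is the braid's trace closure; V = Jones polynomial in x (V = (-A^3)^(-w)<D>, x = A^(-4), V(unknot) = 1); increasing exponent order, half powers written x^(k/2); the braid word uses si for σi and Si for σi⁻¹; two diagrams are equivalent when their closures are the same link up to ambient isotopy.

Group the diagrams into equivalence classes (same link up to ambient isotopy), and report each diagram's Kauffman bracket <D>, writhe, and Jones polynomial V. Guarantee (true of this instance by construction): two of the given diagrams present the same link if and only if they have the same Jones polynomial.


equivalence classes: {D1} | {D2} | {D3}
D1 (bracket 1 + A^4 + A^8 + A^12; 12 crossings at w = +4): V = 1 + x + x^2 + x^3
D2 (bracket A^-12 + A^-8 + A^-4 + 1; 12 crossings at w = -4): V = x^-3 + x^-2 + x^-1 + 1
V(D3) = -x^-3 + 2x^-2 - 2x^-1 + 4 - 2x + 3x^2 - x^3 + x^4  (w +2, c 14, <D> = A^-10 - A^-6 + 3A^-2 - 2A^2 + 4A^6 - 2A^10 + 2A^14 - A^18)
observation: comparing 3 Jones polynomials yields 3 groups


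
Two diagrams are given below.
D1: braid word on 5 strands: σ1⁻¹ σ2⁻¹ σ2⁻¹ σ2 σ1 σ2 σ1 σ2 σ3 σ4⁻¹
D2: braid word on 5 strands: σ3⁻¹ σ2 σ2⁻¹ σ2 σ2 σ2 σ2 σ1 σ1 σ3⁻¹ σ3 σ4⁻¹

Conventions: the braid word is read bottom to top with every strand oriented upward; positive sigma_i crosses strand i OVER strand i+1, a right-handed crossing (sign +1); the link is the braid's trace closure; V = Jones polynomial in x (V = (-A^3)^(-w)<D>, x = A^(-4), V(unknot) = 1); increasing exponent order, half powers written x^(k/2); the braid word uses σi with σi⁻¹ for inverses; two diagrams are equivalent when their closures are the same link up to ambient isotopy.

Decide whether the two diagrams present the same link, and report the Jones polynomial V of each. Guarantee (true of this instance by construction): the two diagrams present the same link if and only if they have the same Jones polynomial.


equivalent: no
V(D1) = 1 + x + x^2 + x^3  (w +2, c 10, <D> = A^-6 + A^-2 + A^2 + A^6)
D2 (bracket A^-20 - A^-16 + 2A^-12 - A^-8 + 2A^-4 + A^4; 12 crossings at w = +4): V = x^2 + 2x^4 - x^5 + 2x^6 - x^7 + x^8
why: 2 classes among 2 diagrams; unequal V(x) rules out equality


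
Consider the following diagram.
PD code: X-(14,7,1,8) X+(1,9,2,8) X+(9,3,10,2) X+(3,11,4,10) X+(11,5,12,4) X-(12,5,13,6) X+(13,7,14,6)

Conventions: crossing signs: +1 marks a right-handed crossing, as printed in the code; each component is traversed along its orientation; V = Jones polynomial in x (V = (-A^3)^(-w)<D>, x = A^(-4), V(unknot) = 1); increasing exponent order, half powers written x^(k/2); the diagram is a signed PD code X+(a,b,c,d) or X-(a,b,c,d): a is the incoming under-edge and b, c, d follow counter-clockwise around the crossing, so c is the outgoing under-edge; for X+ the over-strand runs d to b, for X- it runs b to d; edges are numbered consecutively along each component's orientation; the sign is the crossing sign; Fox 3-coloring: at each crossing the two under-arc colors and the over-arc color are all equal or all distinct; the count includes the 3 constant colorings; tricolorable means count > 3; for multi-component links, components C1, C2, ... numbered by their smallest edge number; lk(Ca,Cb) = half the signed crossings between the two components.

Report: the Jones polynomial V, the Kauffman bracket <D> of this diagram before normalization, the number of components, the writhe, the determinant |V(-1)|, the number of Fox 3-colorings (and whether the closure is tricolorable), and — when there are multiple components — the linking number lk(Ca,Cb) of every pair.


Jones polynomial: V(x) = x + x^3 - x^4
<D> = A^-7 - A^-3 - A^5; writhe +3
components 1, writhe +3 (7 crossings)
3-colorings: 9 of 3^7, det 3 — tricolorable
note: the span of V is 3, forcing >= 3 crossings in any diagram


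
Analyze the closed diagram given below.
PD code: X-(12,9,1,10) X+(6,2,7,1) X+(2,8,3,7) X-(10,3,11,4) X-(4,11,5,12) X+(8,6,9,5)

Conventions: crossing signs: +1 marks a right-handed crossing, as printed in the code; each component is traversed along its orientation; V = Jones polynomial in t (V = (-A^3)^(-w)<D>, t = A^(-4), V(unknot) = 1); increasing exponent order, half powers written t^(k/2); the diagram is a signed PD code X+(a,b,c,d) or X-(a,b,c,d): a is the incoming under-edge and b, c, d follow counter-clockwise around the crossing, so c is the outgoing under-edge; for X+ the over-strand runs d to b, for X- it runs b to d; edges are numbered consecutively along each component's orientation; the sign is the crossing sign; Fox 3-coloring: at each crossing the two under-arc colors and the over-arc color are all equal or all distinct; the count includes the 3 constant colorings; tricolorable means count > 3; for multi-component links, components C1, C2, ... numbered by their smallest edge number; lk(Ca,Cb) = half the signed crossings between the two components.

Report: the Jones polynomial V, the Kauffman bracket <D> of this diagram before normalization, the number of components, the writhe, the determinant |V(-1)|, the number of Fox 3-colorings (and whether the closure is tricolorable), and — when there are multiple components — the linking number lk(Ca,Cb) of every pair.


Jones polynomial: V(t) = -t^-3 + 2t^-2 - 2t^-1 + 3 - 2t + 2t^2 - t^3
<D> = -A^-12 + 2A^-8 - 2A^-4 + 3 - 2A^4 + 2A^8 - A^12; writhe 0
components 1, writhe 0 (6 crossings)
3-colorings: 3 of 3^6, det 13 — not tricolorable
note: |V(-1)| = 13: so not tricolorable, since 3 does not divide 13


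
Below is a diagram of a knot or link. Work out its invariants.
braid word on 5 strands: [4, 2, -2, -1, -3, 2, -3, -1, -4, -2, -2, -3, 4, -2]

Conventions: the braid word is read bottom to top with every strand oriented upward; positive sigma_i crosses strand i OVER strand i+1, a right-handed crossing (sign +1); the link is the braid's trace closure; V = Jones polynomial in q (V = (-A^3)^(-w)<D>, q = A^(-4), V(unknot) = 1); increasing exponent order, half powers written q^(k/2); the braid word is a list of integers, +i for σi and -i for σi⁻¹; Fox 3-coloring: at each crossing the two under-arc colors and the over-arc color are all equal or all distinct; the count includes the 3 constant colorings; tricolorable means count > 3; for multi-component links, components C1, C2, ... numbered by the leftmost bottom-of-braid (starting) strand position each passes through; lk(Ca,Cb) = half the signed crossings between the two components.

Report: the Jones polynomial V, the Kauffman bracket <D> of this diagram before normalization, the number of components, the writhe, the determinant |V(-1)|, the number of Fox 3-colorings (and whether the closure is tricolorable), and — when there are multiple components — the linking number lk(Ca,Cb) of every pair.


V(q) = -q^-8 + 2q^-7 - 3q^-6 + 4q^-5 - 4q^-4 + 4q^-3 - 3q^-2 + 2q^-1
bracket: 2A^-14 - 3A^-10 + 4A^-6 - 4A^-2 + 4A^2 - 3A^6 + 2A^10 - A^14, w = -6
1 component, writhe -6, over 14 crossings
det 23, colorings 3 of 3^14 — not tricolorable
observation: inverse pairs cancel, leaving σ4 σ1⁻¹ σ3⁻¹ σ2 σ3⁻¹ σ1⁻¹ σ4⁻¹ σ2⁻¹ σ2⁻¹ σ3⁻¹ σ4 σ2⁻¹


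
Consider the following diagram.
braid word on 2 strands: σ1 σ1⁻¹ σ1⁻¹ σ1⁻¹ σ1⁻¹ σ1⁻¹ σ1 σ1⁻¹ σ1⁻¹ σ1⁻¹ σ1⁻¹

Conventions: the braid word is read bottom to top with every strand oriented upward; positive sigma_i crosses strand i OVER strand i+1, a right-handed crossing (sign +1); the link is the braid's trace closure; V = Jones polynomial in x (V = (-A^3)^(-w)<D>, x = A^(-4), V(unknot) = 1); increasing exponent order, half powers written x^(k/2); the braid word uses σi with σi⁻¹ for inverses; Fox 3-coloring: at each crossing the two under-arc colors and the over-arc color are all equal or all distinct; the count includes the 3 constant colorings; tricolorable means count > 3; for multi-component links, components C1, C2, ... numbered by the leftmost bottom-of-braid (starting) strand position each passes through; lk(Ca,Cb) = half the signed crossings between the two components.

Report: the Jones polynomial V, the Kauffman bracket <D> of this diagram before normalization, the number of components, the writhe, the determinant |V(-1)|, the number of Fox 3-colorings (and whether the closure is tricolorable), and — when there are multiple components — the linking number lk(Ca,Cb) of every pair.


Jones polynomial: V(x) = -x^-10 + x^-9 - x^-8 + x^-7 - x^-6 + x^-5 + x^-3
<D> = -A^-9 - A^-1 + A^3 - A^7 + A^11 - A^15 + A^19; writhe -7
components 1, writhe -7 (11 crossings)
3-colorings: 3 of 3^11, det 7 — not tricolorable
note: w = -7 shifts under R1 moves; the (-A^3)^(7) factor cancels that in V


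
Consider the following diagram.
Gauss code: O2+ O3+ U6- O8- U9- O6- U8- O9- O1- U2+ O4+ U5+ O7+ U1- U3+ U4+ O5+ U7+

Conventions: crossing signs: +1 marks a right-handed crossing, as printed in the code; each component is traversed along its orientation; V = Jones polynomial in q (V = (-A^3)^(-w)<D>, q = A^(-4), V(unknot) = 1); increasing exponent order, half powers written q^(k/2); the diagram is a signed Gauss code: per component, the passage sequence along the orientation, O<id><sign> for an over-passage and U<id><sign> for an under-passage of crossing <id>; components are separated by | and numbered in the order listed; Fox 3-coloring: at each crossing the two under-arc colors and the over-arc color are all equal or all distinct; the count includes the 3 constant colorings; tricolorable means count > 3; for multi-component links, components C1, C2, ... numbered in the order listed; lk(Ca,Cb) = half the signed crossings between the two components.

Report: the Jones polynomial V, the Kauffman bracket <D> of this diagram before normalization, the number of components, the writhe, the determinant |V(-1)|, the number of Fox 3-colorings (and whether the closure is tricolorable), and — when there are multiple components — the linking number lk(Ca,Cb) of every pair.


V(q) = -q^-3 + q^-2 - q^-1 + 3 - q + q^2 - q^3
bracket: A^-9 - A^-5 + A^-1 - 3A^3 + A^7 - A^11 + A^15, w = +1
1 component, writhe +1, over 9 crossings
det 9, colorings 27 of 3^9 — tricolorable
observation: palindromic: swapping q for 1/q fixes V


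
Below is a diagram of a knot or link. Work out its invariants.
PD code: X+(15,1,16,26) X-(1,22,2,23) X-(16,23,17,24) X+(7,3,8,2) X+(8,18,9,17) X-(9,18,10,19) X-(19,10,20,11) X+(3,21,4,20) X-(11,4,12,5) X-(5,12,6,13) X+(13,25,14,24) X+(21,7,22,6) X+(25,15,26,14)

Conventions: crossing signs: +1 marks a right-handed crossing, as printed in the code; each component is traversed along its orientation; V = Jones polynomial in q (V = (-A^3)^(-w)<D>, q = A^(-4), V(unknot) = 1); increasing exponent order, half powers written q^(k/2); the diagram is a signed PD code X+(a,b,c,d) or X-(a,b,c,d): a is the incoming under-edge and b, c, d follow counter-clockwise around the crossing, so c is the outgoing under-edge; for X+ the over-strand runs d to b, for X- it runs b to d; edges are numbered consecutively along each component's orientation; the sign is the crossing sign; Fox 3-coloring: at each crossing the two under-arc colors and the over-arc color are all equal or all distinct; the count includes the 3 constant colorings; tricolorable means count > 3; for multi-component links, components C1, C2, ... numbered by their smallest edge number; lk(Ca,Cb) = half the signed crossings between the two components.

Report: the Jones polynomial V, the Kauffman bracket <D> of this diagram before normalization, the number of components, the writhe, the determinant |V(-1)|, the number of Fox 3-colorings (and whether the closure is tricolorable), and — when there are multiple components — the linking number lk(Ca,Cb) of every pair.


V = -q^-1 + 2 - q + 2q^2 - q^3 + q^4 - q^5
<D> = A^-17 - A^-13 + A^-9 - 2A^-5 + A^-1 - 2A^3 + A^7 (w = +1)
1 component over 13 crossings, w = +1
9 Fox colorings among 3^13, |V(-1)| = 9: tricolorable
why: w = +1 (over 13 crossings) is diagram-only; (-A^3)^(-1) removes it from V


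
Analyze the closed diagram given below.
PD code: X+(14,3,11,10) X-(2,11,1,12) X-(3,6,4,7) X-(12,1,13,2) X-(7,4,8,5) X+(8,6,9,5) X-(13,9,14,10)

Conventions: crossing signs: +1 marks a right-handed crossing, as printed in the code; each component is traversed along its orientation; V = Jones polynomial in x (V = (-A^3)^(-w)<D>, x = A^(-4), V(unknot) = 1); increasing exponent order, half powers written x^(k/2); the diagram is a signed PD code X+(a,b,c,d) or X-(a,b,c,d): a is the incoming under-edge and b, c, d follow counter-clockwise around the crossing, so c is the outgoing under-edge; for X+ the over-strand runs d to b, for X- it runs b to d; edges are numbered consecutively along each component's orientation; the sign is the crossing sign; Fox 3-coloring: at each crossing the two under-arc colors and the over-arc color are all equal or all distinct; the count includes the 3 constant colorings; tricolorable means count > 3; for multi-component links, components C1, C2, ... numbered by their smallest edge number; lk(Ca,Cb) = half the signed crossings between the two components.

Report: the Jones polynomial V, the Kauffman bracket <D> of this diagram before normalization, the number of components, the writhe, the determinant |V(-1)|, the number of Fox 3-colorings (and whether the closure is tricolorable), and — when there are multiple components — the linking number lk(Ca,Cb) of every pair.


V = x^-3 + x^-2 + x^-1 + 1
<D> = -A^-9 - A^-5 - A^-1 - A^3 (w = -3)
3 components over 7 crossings, w = -3
lk(C1,C2): 0
lk(C1,C3) = -1
linking number lk(C2,C3) = 0
9 Fox colorings among 3^7, |V(-1)| = 0: tricolorable
why: |V(-1)| = 0: so tricolorable, since 3 divides 0


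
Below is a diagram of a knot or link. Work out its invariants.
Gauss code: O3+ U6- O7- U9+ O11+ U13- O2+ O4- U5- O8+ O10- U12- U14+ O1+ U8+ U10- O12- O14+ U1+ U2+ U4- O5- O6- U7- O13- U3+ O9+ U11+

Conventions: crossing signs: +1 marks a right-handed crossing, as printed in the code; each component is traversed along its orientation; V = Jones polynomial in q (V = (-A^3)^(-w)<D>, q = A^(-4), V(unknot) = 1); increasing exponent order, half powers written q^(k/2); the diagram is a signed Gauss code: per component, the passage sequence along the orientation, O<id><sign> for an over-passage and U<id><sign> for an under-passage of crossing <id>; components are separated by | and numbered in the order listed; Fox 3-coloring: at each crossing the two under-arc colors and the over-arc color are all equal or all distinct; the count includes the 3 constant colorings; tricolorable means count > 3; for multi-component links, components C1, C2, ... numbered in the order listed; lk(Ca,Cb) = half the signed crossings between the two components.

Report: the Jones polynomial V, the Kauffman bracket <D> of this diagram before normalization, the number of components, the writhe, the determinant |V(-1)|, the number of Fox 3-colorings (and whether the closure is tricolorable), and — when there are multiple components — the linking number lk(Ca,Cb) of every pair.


V(q) = -q^-3 + 2q^-2 - 2q^-1 + 3 - 2q + 2q^2 - q^3
bracket: -A^-12 + 2A^-8 - 2A^-4 + 3 - 2A^4 + 2A^8 - A^12, w = 0
1 component, writhe 0, over 14 crossings
det 13, colorings 3 of 3^14 — not tricolorable
observation: |V(-1)| = 13: so not tricolorable, since 3 does not divide 13


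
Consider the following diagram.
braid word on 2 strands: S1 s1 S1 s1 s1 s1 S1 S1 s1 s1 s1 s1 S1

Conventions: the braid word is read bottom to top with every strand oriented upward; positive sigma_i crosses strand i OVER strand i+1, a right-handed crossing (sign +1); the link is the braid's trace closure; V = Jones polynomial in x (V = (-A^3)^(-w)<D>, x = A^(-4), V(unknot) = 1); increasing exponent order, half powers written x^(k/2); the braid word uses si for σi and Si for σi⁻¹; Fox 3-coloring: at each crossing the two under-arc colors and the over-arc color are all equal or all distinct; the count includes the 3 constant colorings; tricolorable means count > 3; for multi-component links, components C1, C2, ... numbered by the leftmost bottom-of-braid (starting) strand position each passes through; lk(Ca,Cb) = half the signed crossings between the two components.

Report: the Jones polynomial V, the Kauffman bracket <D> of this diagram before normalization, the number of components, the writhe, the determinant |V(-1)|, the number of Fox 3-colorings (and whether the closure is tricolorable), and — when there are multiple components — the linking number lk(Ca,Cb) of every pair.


Jones polynomial: V(x) = x + x^3 - x^4
<D> = A^-7 - A^-3 - A^5; writhe +3
components 1, writhe +3 (13 crossings)
3-colorings: 9 of 3^13, det 3 — tricolorable
note: V spans 3 powers of x: at least 3 crossings in any diagram


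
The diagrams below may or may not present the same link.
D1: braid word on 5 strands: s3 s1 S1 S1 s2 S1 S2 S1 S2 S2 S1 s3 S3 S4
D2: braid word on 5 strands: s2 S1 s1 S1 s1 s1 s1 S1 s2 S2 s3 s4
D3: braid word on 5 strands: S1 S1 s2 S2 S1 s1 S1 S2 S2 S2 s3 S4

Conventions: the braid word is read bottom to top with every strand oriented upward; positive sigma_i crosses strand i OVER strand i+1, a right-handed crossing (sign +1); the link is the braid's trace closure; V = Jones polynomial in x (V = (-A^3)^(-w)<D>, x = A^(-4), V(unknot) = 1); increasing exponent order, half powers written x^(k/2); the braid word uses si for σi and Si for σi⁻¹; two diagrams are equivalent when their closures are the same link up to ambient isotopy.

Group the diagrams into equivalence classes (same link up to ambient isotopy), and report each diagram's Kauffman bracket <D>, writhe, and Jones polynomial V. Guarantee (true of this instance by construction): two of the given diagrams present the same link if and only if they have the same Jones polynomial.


grouping into links: {D1, D3} | {D2}
V(D1) = x^-8 - 2x^-7 + x^-6 - 2x^-5 + 2x^-4 + x^-2  (w -6, c 14, <D> = A^-10 + 2A^-2 - 2A^2 + A^6 - 2A^10 + A^14)
D2 (bracket A^12; 12 crossings at w = +4): V = 1
D3 (bracket A^-10 + 2A^-2 - 2A^2 + A^6 - 2A^10 + A^14; 12 crossings at w = -6): V = x^-8 - 2x^-7 + x^-6 - 2x^-5 + 2x^-4 + x^-2
why: 2 classes among 3 diagrams; unequal V(x) rules out equality


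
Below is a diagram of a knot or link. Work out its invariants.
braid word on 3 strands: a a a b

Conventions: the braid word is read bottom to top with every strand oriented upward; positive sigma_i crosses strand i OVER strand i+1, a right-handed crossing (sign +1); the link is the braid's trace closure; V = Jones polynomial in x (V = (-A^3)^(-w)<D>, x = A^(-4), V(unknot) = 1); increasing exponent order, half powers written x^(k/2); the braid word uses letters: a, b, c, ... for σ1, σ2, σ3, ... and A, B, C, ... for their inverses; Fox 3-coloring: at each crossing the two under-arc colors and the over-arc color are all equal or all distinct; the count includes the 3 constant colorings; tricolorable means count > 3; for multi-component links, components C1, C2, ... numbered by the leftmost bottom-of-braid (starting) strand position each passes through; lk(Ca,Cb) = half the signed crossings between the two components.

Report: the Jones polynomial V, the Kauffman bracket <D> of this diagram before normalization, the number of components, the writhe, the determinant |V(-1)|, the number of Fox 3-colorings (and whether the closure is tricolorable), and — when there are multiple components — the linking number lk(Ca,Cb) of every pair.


V = x + x^3 - x^4
<D> = -A^-4 + 1 + A^8 (w = +4)
1 component over 4 crossings, w = +4
9 Fox colorings among 3^4, |V(-1)| = 3: tricolorable
why: |V(-1)| = 3: so tricolorable, since 3 divides 3


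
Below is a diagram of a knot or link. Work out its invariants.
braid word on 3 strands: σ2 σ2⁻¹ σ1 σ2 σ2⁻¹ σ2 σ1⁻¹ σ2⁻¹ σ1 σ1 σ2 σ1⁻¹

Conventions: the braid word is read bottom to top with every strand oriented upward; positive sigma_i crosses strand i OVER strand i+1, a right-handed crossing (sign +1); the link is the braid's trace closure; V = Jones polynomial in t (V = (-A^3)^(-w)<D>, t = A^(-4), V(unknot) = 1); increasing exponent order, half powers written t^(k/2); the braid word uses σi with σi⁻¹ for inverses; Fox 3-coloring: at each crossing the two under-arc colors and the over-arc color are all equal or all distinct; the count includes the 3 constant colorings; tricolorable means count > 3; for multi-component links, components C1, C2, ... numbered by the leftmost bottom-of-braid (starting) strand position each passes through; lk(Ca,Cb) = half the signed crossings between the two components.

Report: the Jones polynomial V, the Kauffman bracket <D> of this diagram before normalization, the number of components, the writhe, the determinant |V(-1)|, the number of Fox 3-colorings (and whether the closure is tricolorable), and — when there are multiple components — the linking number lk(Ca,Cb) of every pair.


Jones polynomial: V(t) = t + t^3 - t^4
<D> = -A^-10 + A^-6 + A^2; writhe +2
components 1, writhe +2 (12 crossings)
3-colorings: 9 of 3^12, det 3 — tricolorable
note: free reduction leaves σ1 σ2 σ1⁻¹ σ2⁻¹ σ1 σ1 σ2 σ1⁻¹ of the original 12 letters


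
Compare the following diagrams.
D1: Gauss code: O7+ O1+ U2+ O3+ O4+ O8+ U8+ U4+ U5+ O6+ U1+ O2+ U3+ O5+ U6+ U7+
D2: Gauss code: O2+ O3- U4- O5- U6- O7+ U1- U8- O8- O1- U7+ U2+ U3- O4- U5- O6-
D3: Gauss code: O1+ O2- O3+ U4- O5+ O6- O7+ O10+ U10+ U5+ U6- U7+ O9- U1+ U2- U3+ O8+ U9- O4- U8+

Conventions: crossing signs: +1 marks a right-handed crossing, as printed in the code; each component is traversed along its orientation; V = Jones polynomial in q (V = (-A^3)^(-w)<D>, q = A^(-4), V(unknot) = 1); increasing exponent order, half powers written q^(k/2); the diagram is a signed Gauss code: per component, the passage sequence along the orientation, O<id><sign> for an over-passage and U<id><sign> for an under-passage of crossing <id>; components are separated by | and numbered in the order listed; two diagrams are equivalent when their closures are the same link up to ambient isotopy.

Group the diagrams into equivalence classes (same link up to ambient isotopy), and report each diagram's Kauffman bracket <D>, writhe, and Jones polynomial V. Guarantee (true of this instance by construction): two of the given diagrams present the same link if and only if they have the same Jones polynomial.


grouping into links: {D1} | {D2} | {D3}
V(D1) = q^2 + q^4 - q^5 + q^6 - q^7  (w +8, c 8, <D> = -A^-4 + 1 - A^4 + A^8 + A^16)
V(D2) = -q^-4 + q^-3 + q^-1  [8 crossings, <D> = A^-8 + 1 - A^4, w = -4]
V(D3) = q^-2 - q^-1 + 1 - q + q^2  [10 crossings, <D> = A^-2 - A^2 + A^6 - A^10 + A^14, w = +2]
why: 3 classes among 3 diagrams; unequal V(q) rules out equality


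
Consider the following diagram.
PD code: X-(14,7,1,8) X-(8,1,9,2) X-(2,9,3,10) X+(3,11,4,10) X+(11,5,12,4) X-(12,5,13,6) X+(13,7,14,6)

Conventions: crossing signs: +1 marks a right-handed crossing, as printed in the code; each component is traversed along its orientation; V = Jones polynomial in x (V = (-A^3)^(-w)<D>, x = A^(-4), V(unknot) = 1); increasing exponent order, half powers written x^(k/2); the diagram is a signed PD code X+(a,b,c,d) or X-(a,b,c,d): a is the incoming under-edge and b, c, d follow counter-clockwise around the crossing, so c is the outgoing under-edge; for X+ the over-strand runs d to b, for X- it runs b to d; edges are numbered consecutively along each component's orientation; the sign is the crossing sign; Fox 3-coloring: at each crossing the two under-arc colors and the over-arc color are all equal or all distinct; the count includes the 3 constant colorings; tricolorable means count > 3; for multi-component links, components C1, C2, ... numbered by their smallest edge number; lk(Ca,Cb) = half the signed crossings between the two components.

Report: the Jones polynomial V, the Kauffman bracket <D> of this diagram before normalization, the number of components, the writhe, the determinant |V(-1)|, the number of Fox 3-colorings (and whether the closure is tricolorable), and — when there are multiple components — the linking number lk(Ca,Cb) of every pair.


V = 1
<D> = -A^-3 (w = -1)
1 component over 7 crossings, w = -1
3 Fox colorings among 3^7, |V(-1)| = 1: not tricolorable
why: |V(-1)| = 1: so not tricolorable, since 3 does not divide 1
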